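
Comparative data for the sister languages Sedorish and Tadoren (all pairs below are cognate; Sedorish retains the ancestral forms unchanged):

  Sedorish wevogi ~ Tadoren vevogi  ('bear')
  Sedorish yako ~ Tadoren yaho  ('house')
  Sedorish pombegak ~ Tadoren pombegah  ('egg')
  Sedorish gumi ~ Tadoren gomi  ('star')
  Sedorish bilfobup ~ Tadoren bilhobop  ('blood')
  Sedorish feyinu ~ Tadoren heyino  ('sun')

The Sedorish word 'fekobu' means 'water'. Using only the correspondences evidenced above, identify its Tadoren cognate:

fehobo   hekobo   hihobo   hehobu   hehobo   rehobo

feyinu ~ heyino — Sedorish f corresponds to Tadoren h word-initially before a front vowel.
yako ~ yaho — Sedorish k corresponds to Tadoren h between vowels (before a back vowel).
feyinu ~ heyino — Sedorish u corresponds to Tadoren o word-finally.
Applying these to Sedorish 'fekobu':
  fekobu → hekobu   (f→h word-initially before a front vowel)
  hekobu → hehobu   (k→h between vowels (before a back vowel))
  hehobu → hehobo   (u→o word-finally)
So the Tadoren cognate is 'hehobo'.

hehobo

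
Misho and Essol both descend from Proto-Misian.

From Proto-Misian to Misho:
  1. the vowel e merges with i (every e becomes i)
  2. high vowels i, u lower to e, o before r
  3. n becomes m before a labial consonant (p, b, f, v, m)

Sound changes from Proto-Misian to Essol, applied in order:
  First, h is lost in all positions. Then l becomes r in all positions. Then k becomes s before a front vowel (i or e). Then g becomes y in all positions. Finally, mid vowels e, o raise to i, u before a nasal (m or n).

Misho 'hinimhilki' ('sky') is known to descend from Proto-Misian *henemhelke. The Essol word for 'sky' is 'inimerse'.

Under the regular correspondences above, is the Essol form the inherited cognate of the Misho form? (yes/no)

yes

Derive the expected Essol reflex of *henemhelke:
Essol: start from *henemhelke.
  rule 1 (h-loss): henemhelke → enemelke
  rule 2 (unconditioned shift): enemelke → enemerke
  rule 3 (palatalisation): enemerke → enemerse
  rule 4: no change — enemerse
  rule 5 (pre-nasal raising): enemerse → inimerse
  ⇒ Essol inimerse
Essol 'inimerse' matches the regular reflex exactly, so the pair is cognate.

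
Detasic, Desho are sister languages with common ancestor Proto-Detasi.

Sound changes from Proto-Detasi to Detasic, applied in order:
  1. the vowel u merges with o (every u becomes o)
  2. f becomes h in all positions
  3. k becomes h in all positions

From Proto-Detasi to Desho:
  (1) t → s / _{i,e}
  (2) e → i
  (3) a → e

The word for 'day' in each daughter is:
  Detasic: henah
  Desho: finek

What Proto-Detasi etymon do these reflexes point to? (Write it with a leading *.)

Position 1: Detasic has h, Desho has f. Desho preserves f here (none of its changes turn any other segment into f), so the proto-segment is *f.
Position 5: Detasic has h, Desho has k. Desho preserves k here (none of its changes turn any other segment into k), so the proto-segment is *k.
Position 4: Detasic has a, Desho has e. Detasic preserves a here (none of its changes turn any other segment into a), so the proto-segment is *a.
Verify the candidate proto-form against each daughter:
Detasic: start from *fenak.
  rule 1: no change — fenak
  rule 2 (unconditioned shift): fenak → henak
  rule 3 (unconditioned shift): henak → henah
  ⇒ Detasic henah
Desho: start from *fenak.
  rule 1: no change — fenak
  rule 2 (vowel merger): fenak → finak
  rule 3 (vowel merger): finak → finek
  ⇒ Desho finek
*fenak is the unique common source.

*fenak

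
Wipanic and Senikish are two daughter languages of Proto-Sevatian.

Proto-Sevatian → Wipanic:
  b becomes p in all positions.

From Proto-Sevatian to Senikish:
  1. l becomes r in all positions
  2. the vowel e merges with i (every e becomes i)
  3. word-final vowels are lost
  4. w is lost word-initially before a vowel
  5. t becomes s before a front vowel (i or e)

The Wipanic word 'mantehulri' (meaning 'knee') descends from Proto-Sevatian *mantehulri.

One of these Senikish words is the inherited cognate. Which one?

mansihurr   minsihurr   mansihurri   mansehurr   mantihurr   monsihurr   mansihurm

mansihurr

Senikish: *mantehulri > mantehurri > mantihurri > mantihurr > mansihurr  (by unconditioned shift, vowel merger, apocope, palatalisation)
Only 'mansihurr' matches the regular Senikish development of *mantehulri.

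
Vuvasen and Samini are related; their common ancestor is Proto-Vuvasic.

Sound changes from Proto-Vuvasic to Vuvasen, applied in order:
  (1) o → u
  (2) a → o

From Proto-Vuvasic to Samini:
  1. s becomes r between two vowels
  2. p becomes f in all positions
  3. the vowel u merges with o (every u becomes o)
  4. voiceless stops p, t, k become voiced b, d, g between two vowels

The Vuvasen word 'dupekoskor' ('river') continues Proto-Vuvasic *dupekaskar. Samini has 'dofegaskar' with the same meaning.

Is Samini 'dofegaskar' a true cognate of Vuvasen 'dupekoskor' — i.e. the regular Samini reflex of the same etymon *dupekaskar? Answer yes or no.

Derive the expected Samini reflex of *dupekaskar:
Samini: start from *dupekaskar.
  rule 1: no change — dupekaskar
  rule 2 (unconditioned shift): dupekaskar → dufekaskar
  rule 3 (vowel merger): dufekaskar → dofekaskar
  rule 4 (intervocalic voicing): dofekaskar → dofegaskar
  ⇒ Samini dofegaskar
Samini 'dofegaskar' matches the regular reflex exactly, so the pair is cognate.

yes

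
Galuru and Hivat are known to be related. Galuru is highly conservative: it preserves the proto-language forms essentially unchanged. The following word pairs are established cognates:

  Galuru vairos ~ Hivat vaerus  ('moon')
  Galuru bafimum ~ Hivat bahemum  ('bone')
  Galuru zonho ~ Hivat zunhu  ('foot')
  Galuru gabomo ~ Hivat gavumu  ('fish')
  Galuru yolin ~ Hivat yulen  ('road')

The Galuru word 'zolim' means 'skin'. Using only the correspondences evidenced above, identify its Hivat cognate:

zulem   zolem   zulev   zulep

vairos ~ vaerus, yolin ~ yulen — Galuru o corresponds to Hivat u after a consonant, before a consonant other than r, m, n, p, b, f, v.
bafimum ~ bahemum — Galuru i corresponds to Hivat e after a consonant, before a nasal.
Applying these to Galuru 'zolim':
  zolim → zulim   (o→u after a consonant, before a consonant other than r, m, n, p, b, f, v)
  zulim → zulem   (i→e after a consonant, before a nasal)
So the Hivat cognate is 'zulem'.

zulem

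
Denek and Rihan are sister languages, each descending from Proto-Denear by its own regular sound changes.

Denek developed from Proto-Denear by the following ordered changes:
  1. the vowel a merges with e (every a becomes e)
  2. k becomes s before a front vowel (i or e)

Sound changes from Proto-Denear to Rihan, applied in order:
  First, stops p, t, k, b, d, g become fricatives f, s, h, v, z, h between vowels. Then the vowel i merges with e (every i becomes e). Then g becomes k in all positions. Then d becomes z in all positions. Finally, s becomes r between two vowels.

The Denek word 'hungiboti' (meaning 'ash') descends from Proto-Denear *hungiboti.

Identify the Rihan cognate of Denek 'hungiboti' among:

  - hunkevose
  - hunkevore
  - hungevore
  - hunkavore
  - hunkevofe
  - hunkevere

hunkevore

Rihan: *hungiboti > hungivosi > hungevose > hunkevose > hunkevore  (by intervocalic lenition, vowel merger, unconditioned shift, rhotacism)
Only 'hunkevore' matches the regular Rihan development of *hungiboti.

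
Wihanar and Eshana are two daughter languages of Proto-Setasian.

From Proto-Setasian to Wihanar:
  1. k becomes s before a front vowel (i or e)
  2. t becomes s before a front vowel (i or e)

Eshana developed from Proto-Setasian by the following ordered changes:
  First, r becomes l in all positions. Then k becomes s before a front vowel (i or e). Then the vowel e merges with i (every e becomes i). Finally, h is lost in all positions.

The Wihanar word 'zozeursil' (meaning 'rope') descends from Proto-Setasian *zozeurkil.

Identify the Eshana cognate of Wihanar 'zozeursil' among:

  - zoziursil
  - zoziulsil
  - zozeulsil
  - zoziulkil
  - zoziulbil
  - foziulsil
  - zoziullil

Eshana: *zozeurkil > zozeulkil > zozeulsil > zoziulsil  (by unconditioned shift, palatalisation, vowel merger)
Among the options, 'zoziulsil' alone shows every Eshana change applied in order.

zoziulsil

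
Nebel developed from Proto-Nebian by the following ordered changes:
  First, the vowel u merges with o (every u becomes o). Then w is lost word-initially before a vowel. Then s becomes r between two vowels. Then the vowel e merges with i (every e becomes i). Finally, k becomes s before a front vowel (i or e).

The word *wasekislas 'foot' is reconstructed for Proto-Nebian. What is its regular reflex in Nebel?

Nebel: *wasekislas > asekislas > arekislas > arikislas > arisislas  (by glide loss, rhotacism, vowel merger, palatalisation)

arisislas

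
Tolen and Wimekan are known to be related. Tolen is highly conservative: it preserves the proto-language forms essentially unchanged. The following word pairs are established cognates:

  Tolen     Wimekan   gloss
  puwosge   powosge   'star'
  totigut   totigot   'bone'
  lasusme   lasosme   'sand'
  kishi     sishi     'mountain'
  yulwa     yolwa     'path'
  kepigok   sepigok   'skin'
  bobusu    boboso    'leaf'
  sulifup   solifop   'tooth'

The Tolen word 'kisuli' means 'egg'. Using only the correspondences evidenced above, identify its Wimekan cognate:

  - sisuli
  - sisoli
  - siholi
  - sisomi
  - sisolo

sisoli

kishi ~ sishi — Tolen k corresponds to Wimekan s word-initially before a front vowel.
puwosge ~ powosge, totigut ~ totigot — Tolen u corresponds to Wimekan o after a consonant, before a consonant other than r, m, n, p, b, f, v.
Applying these to Tolen 'kisuli':
  kisuli → sisuli   (k→s word-initially before a front vowel)
  sisuli → sisoli   (u→o after a consonant, before a consonant other than r, m, n, p, b, f, v)
So the Wimekan cognate is 'sisoli'.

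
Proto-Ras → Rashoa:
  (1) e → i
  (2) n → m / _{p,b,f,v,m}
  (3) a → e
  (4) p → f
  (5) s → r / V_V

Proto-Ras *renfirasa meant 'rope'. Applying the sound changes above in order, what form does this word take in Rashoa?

Rashoa: *renfirasa > rinfirasa > rimfirasa > rimfirese > rimfirere  (by vowel merger, nasal place assimilation, vowel merger, rhotacism)

rimfirere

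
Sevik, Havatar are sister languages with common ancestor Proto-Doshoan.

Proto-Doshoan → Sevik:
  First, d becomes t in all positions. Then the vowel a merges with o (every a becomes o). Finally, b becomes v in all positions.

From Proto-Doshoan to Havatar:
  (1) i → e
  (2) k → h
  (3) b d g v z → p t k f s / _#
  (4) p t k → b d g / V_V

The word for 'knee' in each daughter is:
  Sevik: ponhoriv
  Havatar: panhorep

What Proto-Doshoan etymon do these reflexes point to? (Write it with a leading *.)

Position 2: Sevik has o, Havatar has a. Havatar preserves a here (none of its changes turn any other segment into a), so the proto-segment is *a.
Position 7: Sevik has i, Havatar has e. Sevik preserves i here (none of its changes turn any other segment into i), so the proto-segment is *i.
Continuing position by position gives *panhorib; check it forward:
Sevik: *panhorib
  panhorib (rule 1 does not apply)
  panhorib → ponhorib   [vowel merger]
  ponhorib → ponhoriv   [unconditioned shift]
  giving Sevik ponhoriv.
Havatar: *panhorib
  panhorib → panhoreb   [vowel merger]
  panhoreb (rule 2 does not apply)
  panhoreb → panhorep   [final devoicing]
  panhorep (rule 4 does not apply)
  giving Havatar panhorep.
No other proto-form is consistent with every reflex, so the reconstruction is *panhorib.

*panhorib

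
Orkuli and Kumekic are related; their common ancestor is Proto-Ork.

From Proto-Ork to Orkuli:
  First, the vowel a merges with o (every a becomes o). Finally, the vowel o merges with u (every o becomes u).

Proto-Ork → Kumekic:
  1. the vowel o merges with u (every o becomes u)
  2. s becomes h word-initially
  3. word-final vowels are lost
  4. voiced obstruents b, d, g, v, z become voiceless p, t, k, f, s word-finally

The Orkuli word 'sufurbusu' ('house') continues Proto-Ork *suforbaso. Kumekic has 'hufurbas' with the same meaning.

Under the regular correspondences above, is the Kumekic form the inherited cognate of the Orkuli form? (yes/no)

yes

Derive the expected Kumekic reflex of *suforbaso:
Kumekic: *suforbaso
  suforbaso → sufurbasu   [vowel merger]
  sufurbasu → hufurbasu   [debuccalisation]
  hufurbasu → hufurbas   [apocope]
  hufurbas (rule 4 does not apply)
  giving Kumekic hufurbas.
Kumekic 'hufurbas' matches the regular reflex exactly, so the pair is cognate.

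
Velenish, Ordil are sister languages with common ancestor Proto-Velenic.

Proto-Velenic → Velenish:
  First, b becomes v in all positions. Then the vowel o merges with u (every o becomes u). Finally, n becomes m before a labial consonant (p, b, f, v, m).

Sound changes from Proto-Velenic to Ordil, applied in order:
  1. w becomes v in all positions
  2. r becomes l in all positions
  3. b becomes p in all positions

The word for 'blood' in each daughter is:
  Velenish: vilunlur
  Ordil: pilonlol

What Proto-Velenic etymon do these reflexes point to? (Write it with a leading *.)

Position 4: Velenish has u, Ordil has o. Ordil preserves o here (none of its changes turn any other segment into o), so the proto-segment is *o.
Position 7: Velenish has u, Ordil has o. Ordil preserves o here (none of its changes turn any other segment into o), so the proto-segment is *o.
Position 8: Velenish has r, Ordil has l. Velenish preserves r here (none of its changes turn any other segment into r), so the proto-segment is *r.
Continuing position by position gives *bilonlor; check it forward:
Velenish: *bilonlor
  bilonlor → vilonlor   [unconditioned shift]
  vilonlor → vilunlur   [vowel merger]
  vilunlur (rule 3 does not apply)
  giving Velenish vilunlur.
Ordil: *bilonlor > bilonlol > pilonlol  (by unconditioned shift, unconditioned shift)
Only *bilonlor yields all of Velenish vilunlur, Ordil pilonlol.

*bilonlor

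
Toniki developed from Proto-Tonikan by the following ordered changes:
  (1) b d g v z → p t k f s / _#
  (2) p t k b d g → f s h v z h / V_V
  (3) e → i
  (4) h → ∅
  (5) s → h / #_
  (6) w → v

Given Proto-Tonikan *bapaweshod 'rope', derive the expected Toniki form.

Toniki: *bapaweshod
  bapaweshod → bapaweshot   [final devoicing]
  bapaweshot → bafaweshot   [intervocalic lenition]
  bafaweshot → bafawishot   [vowel merger]
  bafawishot → bafawisot   [h-loss]
  bafawisot (rule 5 does not apply)
  bafawisot → bafavisot   [unconditioned shift]
  giving Toniki bafavisot.

bafavisot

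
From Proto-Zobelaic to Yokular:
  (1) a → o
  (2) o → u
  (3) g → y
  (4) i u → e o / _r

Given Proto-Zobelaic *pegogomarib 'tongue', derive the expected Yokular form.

peyuyumorib

Yokular: *pegogomarib > pegogomorib > pegugumurib > peyuyumurib > peyuyumorib  (by vowel merger, vowel merger, unconditioned shift, pre-rhotic lowering)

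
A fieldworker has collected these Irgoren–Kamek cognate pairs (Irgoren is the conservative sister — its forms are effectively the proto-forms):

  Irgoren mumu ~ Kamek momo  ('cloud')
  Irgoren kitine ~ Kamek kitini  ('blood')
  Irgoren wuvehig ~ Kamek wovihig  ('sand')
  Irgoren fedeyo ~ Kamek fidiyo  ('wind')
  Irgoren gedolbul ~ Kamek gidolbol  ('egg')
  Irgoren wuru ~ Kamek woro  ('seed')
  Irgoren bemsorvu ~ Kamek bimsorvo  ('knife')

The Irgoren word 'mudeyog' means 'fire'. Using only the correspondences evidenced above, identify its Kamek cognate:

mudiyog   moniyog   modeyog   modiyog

gedolbul ~ gidolbol — Irgoren u corresponds to Kamek o after a consonant, before a consonant other than r, m, n, p, b, f, v.
wuvehig ~ wovihig, fedeyo ~ fidiyo — Irgoren e corresponds to Kamek i after a consonant, before a consonant other than r, m, n, p, b, f, v.
Applying these to Irgoren 'mudeyog':
  mudeyog → modeyog   (u→o after a consonant, before a consonant other than r, m, n, p, b, f, v)
  modeyog → modiyog   (e→i after a consonant, before a consonant other than r, m, n, p, b, f, v)
So the Kamek cognate is 'modiyog'.

modiyog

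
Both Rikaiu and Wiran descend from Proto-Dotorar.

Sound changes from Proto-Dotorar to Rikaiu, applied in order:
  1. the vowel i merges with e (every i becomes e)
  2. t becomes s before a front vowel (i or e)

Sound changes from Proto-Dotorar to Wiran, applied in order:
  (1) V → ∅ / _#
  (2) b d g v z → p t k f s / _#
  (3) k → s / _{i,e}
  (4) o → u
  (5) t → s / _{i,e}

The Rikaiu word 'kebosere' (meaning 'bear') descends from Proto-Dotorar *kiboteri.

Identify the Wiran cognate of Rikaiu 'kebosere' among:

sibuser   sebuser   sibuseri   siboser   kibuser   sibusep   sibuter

sibuser

Wiran: start from *kiboteri.
  rule 1 (apocope): kiboteri → kiboter
  rule 2: no change — kiboter
  rule 3 (palatalisation): kiboter → siboter
  rule 4 (vowel merger): siboter → sibuter
  rule 5 (palatalisation): sibuter → sibuser
  ⇒ Wiran sibuser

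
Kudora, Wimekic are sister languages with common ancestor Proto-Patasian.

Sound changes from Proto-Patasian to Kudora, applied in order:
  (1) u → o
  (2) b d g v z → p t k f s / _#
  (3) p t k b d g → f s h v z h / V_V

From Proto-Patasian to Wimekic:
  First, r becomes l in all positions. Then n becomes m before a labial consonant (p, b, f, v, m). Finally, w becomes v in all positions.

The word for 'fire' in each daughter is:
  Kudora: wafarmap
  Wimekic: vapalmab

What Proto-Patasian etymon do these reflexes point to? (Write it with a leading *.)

*waparmab

Position 8: Kudora has p, Wimekic has b. Wimekic preserves b here (none of its changes turn any other segment into b), so the proto-segment is *b.
Position 3: Kudora has f, Wimekic has p. Wimekic preserves p here (none of its changes turn any other segment into p), so the proto-segment is *p.
Position 1: Kudora has w, Wimekic has v. Kudora preserves w here (none of its changes turn any other segment into w), so the proto-segment is *w.
Verify the candidate proto-form against each daughter:
Kudora: *waparmab > waparmap > wafarmap  (by final devoicing, intervocalic lenition)
Wimekic: *waparmab
  waparmab → wapalmab   [unconditioned shift]
  wapalmab (rule 2 does not apply)
  wapalmab → vapalmab   [unconditioned shift]
  giving Wimekic vapalmab.
Only *waparmab yields all of Kudora wafarmap, Wimekic vapalmab.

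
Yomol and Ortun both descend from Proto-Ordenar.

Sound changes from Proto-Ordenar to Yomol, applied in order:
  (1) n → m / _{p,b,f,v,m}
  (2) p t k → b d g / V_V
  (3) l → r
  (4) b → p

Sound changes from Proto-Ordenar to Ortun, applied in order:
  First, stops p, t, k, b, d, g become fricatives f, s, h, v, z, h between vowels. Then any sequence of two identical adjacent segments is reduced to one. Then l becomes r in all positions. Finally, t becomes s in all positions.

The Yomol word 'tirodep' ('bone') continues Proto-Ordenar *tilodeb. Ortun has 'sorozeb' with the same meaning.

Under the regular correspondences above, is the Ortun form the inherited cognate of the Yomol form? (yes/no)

no

Derive the expected Ortun reflex of *tilodeb:
Ortun: *tilodeb > tilozeb > tirozeb > sirozeb  (by intervocalic lenition, unconditioned shift, unconditioned shift)
The regular Ortun reflex would be 'sirozeb', but the attested form is 'sorozeb'. The correspondence is irregular, so they are not cognates (the Ortun form has a different source).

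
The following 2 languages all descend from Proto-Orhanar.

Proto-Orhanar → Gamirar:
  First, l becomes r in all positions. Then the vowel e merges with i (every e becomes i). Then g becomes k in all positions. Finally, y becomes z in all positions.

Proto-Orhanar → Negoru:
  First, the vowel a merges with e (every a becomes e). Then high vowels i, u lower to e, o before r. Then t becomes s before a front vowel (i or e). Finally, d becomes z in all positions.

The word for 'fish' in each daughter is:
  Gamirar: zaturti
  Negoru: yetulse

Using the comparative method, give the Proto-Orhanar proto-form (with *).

*yatulte

Position 6: Gamirar has t, Negoru has s. Gamirar preserves t here (none of its changes turn any other segment into t), so the proto-segment is *t.
Position 2: Gamirar has a, Negoru has e. Gamirar preserves a here (none of its changes turn any other segment into a), so the proto-segment is *a.
Position 5: Gamirar has r, Negoru has l. Negoru preserves l here (none of its changes turn any other segment into l), so the proto-segment is *l.
Verify the candidate proto-form against each daughter:
Gamirar: *yatulte > yaturte > yaturti > zaturti  (by unconditioned shift, vowel merger, unconditioned shift)
Negoru: *yatulte
  yatulte → yetulte   [vowel merger]
  yetulte (rule 2 does not apply)
  yetulte → yetulse   [palatalisation]
  yetulse (rule 4 does not apply)
  giving Negoru yetulse.
*yatulte is the unique common source.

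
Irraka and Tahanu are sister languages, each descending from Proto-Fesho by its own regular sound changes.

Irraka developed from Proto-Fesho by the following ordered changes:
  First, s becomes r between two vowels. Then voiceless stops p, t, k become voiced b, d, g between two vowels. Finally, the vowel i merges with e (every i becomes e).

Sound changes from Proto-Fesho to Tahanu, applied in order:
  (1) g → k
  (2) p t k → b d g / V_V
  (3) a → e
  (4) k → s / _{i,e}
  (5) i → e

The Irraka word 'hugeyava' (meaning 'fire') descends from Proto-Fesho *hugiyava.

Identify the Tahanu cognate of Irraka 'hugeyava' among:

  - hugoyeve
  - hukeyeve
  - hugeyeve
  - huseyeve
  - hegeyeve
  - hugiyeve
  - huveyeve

hugeyeve

Tahanu: *hugiyava
  hugiyava → hukiyava   [unconditioned shift]
  hukiyava → hugiyava   [intervocalic voicing]
  hugiyava → hugiyeve   [vowel merger]
  hugiyeve (rule 4 does not apply)
  hugiyeve → hugeyeve   [vowel merger]
  giving Tahanu hugeyeve.
Only 'hugeyeve' matches the regular Tahanu development of *hugiyava.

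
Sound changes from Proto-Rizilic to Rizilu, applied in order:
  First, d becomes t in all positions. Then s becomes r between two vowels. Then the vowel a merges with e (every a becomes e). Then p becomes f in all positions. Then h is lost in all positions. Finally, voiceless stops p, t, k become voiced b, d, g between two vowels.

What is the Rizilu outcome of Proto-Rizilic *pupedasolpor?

Rizilu: *pupedasolpor
  pupedasolpor → pupetasolpor   [unconditioned shift]
  pupetasolpor → pupetarolpor   [rhotacism]
  pupetarolpor → pupeterolpor   [vowel merger]
  pupeterolpor → fufeterolfor   [unconditioned shift]
  fufeterolfor (rule 5 does not apply)
  fufeterolfor → fufederolfor   [intervocalic voicing]
  giving Rizilu fufederolfor.

fufederolfor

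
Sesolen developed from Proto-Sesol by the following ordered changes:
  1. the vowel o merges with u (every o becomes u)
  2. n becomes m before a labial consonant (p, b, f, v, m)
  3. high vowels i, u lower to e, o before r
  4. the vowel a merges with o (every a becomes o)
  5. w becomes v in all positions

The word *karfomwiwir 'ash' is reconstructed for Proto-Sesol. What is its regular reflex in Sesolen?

Sesolen: *karfomwiwir
  karfomwiwir → karfumwiwir   [vowel merger]
  karfumwiwir (rule 2 does not apply)
  karfumwiwir → karfumwiwer   [pre-rhotic lowering]
  karfumwiwer → korfumwiwer   [vowel merger]
  korfumwiwer → korfumviver   [unconditioned shift]
  giving Sesolen korfumviver.

korfumviver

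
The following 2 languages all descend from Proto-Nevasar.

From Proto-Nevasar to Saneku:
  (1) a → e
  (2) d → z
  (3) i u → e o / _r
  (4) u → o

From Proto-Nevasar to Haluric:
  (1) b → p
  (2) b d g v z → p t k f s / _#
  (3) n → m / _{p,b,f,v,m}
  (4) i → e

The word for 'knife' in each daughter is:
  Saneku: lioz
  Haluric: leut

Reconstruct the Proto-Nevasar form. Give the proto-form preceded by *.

*liud

Position 4: Saneku has z, Haluric has t. Taking the neighbouring segments as reconstructed: Saneku z could go back to *d or *z; Haluric t could go back to *t or *d — the one source consistent with every daughter is *d.
Position 3: Saneku has o, Haluric has u. Haluric preserves u here (none of its changes turn any other segment into u), so the proto-segment is *u.
Verify the candidate proto-form against each daughter:
Saneku: *liud > liuz > lioz  (by unconditioned shift, vowel merger)
Haluric: *liud > liut > leut  (by final devoicing, vowel merger)
Only *liud yields all of Saneku lioz, Haluric leut.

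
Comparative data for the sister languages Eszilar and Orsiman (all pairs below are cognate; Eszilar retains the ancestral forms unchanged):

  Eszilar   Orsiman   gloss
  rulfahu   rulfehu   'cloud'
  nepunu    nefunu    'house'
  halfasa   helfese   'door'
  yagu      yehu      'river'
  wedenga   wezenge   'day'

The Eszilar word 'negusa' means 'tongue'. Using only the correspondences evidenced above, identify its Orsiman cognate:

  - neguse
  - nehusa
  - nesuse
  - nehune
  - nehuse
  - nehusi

nehuse

yagu ~ yehu — Eszilar g corresponds to Orsiman h between vowels (before a back vowel).
halfasa ~ helfese, wedenga ~ wezenge — Eszilar a corresponds to Orsiman e word-finally.
Applying these to Eszilar 'negusa':
  negusa → nehusa   (g→h between vowels (before a back vowel))
  nehusa → nehuse   (a→e word-finally)
So the Orsiman cognate is 'nehuse'.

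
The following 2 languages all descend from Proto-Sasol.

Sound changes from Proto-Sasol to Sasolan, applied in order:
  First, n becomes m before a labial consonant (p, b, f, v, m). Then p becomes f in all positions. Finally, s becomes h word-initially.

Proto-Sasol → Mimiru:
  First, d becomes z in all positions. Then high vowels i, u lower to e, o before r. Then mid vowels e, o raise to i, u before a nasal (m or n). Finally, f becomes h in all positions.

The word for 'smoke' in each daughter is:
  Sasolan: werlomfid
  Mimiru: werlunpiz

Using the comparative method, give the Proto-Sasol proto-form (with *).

*werlonpid

Position 7: Sasolan has f, Mimiru has p. Mimiru preserves p here (none of its changes turn any other segment into p), so the proto-segment is *p.
Position 6: Sasolan has m, Mimiru has n. Mimiru preserves n here (none of its changes turn any other segment into n), so the proto-segment is *n.
Position 5: Sasolan has o, Mimiru has u. Sasolan preserves o here (none of its changes turn any other segment into o), so the proto-segment is *o.
Continuing position by position gives *werlonpid; check it forward:
Sasolan: *werlonpid > werlompid > werlomfid  (by nasal place assimilation, unconditioned shift)
Mimiru: start from *werlonpid.
  rule 1 (unconditioned shift): werlonpid → werlonpiz
  rule 2: no change — werlonpiz
  rule 3 (pre-nasal raising): werlonpiz → werlunpiz
  rule 4: no change — werlunpiz
  ⇒ Mimiru werlunpiz
No other proto-form is consistent with every reflex, so the reconstruction is *werlonpid.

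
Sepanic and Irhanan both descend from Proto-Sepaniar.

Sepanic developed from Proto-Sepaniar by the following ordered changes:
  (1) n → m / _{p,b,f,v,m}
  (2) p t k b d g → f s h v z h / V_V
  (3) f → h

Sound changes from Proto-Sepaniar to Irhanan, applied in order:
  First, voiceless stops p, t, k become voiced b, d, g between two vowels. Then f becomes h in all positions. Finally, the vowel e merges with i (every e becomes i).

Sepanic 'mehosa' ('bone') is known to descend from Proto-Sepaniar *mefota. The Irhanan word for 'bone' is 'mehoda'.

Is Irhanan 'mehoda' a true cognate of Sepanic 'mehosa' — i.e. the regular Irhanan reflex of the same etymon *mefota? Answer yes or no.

no

Derive the expected Irhanan reflex of *mefota:
Irhanan: start from *mefota.
  rule 1 (intervocalic voicing): mefota → mefoda
  rule 2 (unconditioned shift): mefoda → mehoda
  rule 3 (vowel merger): mehoda → mihoda
  ⇒ Irhanan mihoda
The regular Irhanan reflex would be 'mihoda', but the attested form is 'mehoda'. The correspondence is irregular, so they are not cognates (the Irhanan form has a different source).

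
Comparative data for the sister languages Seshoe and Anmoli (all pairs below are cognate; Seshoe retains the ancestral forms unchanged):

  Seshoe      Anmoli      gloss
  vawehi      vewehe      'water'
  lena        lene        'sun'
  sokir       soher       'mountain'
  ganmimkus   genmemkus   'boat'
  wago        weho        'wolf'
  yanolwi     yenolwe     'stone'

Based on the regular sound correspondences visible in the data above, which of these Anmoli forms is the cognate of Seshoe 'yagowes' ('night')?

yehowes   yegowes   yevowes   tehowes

vawehi ~ vewehe, wago ~ weho — Seshoe a corresponds to Anmoli e after a consonant, before a consonant other than r, m, n, p, b, f, v.
wago ~ weho — Seshoe g corresponds to Anmoli h between vowels (before a back vowel).
Applying these to Seshoe 'yagowes':
  yagowes → yegowes   (a→e after a consonant, before a consonant other than r, m, n, p, b, f, v)
  yegowes → yehowes   (g→h between vowels (before a back vowel))
So the Anmoli cognate is 'yehowes'.

yehowes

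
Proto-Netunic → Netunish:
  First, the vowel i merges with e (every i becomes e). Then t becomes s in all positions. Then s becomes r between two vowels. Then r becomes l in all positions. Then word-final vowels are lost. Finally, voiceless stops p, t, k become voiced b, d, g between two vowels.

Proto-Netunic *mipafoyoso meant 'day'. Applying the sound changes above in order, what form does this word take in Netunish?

Netunish: *mipafoyoso > mepafoyoso > mepafoyoro > mepafoyolo > mepafoyol > mebafoyol  (by vowel merger, rhotacism, unconditioned shift, apocope, intervocalic voicing)

mebafoyol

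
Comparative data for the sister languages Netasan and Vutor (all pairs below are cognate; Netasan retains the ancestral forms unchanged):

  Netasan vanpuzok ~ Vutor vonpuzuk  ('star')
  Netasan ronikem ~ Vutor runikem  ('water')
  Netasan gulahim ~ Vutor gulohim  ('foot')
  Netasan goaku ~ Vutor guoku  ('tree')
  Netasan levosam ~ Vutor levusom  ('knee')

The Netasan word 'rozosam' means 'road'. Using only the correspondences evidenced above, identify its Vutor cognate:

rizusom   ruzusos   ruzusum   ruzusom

ruzusom

vanpuzok ~ vonpuzuk, levosam ~ levusom — Netasan o corresponds to Vutor u after a consonant, before a consonant other than r, m, n, p, b, f, v.
levosam ~ levusom — Netasan a corresponds to Vutor o after a consonant, before a nasal.
Applying these to Netasan 'rozosam':
  rozosam → ruzosam   (o→u after a consonant, before a consonant other than r, m, n, p, b, f, v)
  ruzosam → ruzusam   (o→u after a consonant, before a consonant other than r, m, n, p, b, f, v)
  ruzusam → ruzusom   (a→o after a consonant, before a nasal)
So the Vutor cognate is 'ruzusom'.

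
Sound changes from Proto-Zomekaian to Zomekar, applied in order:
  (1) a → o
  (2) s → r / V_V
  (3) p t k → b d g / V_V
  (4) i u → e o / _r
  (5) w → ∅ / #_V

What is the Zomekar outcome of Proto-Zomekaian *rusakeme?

rorogeme

Zomekar: *rusakeme
  rusakeme → rusokeme   [vowel merger]
  rusokeme → rurokeme   [rhotacism]
  rurokeme → rurogeme   [intervocalic voicing]
  rurogeme → rorogeme   [pre-rhotic lowering]
  rorogeme (rule 5 does not apply)
  giving Zomekar rorogeme.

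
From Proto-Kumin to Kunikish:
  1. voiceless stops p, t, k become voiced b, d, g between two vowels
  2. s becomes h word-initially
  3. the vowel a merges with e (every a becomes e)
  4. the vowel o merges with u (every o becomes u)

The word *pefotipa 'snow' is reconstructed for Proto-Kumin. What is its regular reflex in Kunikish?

Kunikish: *pefotipa
  pefotipa → pefodiba   [intervocalic voicing]
  pefodiba (rule 2 does not apply)
  pefodiba → pefodibe   [vowel merger]
  pefodibe → pefudibe   [vowel merger]
  giving Kunikish pefudibe.

pefudibe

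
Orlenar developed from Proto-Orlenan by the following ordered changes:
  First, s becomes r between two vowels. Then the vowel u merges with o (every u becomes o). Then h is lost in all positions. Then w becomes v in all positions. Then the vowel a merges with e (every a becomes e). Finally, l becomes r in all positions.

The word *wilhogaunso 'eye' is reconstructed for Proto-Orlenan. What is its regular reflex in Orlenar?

Orlenar: *wilhogaunso
  wilhogaunso (rule 1 does not apply)
  wilhogaunso → wilhogaonso   [vowel merger]
  wilhogaonso → wilogaonso   [h-loss]
  wilogaonso → vilogaonso   [unconditioned shift]
  vilogaonso → vilogeonso   [vowel merger]
  vilogeonso → virogeonso   [unconditioned shift]
  giving Orlenar virogeonso.

virogeonso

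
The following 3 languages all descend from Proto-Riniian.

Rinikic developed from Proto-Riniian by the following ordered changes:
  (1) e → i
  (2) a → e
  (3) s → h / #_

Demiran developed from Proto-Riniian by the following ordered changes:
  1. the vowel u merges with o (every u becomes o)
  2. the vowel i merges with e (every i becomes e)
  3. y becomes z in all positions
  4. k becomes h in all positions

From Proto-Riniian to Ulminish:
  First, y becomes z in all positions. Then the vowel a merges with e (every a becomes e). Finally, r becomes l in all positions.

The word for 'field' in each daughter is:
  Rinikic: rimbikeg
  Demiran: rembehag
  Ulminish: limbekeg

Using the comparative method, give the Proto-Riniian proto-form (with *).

Position 5: Rinikic has i, Demiran has e, Ulminish has e. Taking the neighbouring segments as reconstructed: Rinikic i could go back to *e or *i; Demiran e could go back to *e or *i; Ulminish e could go back to *a or *e — the one source consistent with every daughter is *e.
Position 2: Rinikic has i, Demiran has e, Ulminish has i. Ulminish preserves i here (none of its changes turn any other segment into i), so the proto-segment is *i.
Verify the candidate proto-form against each daughter:
Rinikic: start from *rimbekag.
  rule 1 (vowel merger): rimbekag → rimbikag
  rule 2 (vowel merger): rimbikag → rimbikeg
  rule 3: no change — rimbikeg
  ⇒ Rinikic rimbikeg
Demiran: start from *rimbekag.
  rule 1: no change — rimbekag
  rule 2 (vowel merger): rimbekag → rembekag
  rule 3: no change — rembekag
  rule 4 (unconditioned shift): rembekag → rembehag
  ⇒ Demiran rembehag
Ulminish: *rimbekag
  rimbekag (rule 1 does not apply)
  rimbekag → rimbekeg   [vowel merger]
  rimbekeg → limbekeg   [unconditioned shift]
  giving Ulminish limbekeg.
No other proto-form is consistent with every reflex, so the reconstruction is *rimbekag.

*rimbekag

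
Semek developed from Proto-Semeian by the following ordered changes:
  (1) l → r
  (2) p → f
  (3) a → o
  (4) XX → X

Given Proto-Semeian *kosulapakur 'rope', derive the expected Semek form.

kosurofokur

Semek: *kosulapakur
  kosulapakur → kosurapakur   [unconditioned shift]
  kosurapakur → kosurafakur   [unconditioned shift]
  kosurafakur → kosurofokur   [vowel merger]
  kosurofokur (rule 4 does not apply)
  giving Semek kosurofokur.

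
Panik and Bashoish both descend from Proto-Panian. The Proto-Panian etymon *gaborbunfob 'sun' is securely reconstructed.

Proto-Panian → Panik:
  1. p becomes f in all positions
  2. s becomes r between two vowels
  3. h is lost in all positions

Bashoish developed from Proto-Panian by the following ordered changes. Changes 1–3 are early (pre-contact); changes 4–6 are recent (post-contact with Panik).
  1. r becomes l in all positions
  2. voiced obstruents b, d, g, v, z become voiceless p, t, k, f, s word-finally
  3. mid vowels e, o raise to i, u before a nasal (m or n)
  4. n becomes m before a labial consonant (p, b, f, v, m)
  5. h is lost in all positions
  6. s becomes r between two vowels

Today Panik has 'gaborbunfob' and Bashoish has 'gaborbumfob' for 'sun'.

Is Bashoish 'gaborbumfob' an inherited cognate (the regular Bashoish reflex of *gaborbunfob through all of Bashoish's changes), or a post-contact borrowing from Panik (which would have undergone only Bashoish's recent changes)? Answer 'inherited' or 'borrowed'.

borrowed

If inherited, *gaborbunfob would pass through all of Bashoish's changes:
Bashoish: *gaborbunfob
  gaborbunfob → gabolbunfob   [unconditioned shift]
  gabolbunfob → gabolbunfop   [final devoicing]
  gabolbunfop (rule 3 does not apply)
  gabolbunfop → gabolbumfop   [nasal place assimilation]
  gabolbumfop (rule 5 does not apply)
  gabolbumfop (rule 6 does not apply)
  giving Bashoish gabolbumfop.
If borrowed from Panik 'gaborbunfob' after the early changes, it would undergo only the recent ones:
  rule 4 (nasal place assimilation): gaborbunfob → gaborbumfob
  rule 5 (h-loss): no change (gaborbumfob)
  rule 6 (rhotacism): no change (gaborbumfob)
  ⇒ as a loan: gaborbumfob
Bashoish 'gaborbumfob' matches the loan outcome 'gaborbumfob', not the inherited 'gabolbumfop' — it skipped the early Bashoish changes, so it was borrowed from Panik.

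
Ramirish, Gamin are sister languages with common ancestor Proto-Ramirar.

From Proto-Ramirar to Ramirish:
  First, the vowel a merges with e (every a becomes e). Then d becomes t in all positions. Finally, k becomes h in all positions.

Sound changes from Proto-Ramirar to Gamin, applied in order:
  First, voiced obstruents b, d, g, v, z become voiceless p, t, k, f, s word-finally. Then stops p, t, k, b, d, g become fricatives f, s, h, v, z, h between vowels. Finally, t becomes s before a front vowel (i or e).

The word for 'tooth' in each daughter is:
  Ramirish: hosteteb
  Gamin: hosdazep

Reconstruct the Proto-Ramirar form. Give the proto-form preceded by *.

Position 5: Ramirish has e, Gamin has a. Gamin preserves a here (none of its changes turn any other segment into a), so the proto-segment is *a.
Position 8: Ramirish has b, Gamin has p. Ramirish preserves b here (none of its changes turn any other segment into b), so the proto-segment is *b.
Verify the candidate proto-form against each daughter:
Ramirish: start from *hosdadeb.
  rule 1 (vowel merger): hosdadeb → hosdedeb
  rule 2 (unconditioned shift): hosdedeb → hosteteb
  rule 3: no change — hosteteb
  ⇒ Ramirish hosteteb
Gamin: start from *hosdadeb.
  rule 1 (final devoicing): hosdadeb → hosdadep
  rule 2 (intervocalic lenition): hosdadep → hosdazep
  rule 3: no change — hosdazep
  ⇒ Gamin hosdazep
No other proto-form is consistent with every reflex, so the reconstruction is *hosdadeb.

*hosdadeb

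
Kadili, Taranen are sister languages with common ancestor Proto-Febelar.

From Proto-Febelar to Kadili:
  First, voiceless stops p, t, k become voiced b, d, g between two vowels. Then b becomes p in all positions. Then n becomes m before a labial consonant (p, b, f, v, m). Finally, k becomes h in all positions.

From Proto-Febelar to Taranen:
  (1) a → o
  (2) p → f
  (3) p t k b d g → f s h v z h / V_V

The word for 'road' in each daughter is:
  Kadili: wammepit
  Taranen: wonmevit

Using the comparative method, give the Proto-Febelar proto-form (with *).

Position 3: Kadili has m, Taranen has n. Taranen preserves n here (none of its changes turn any other segment into n), so the proto-segment is *n.
Position 2: Kadili has a, Taranen has o. Kadili preserves a here (none of its changes turn any other segment into a), so the proto-segment is *a.
Continuing position by position gives *wanmebit; check it forward:
Kadili: *wanmebit
  wanmebit (rule 1 does not apply)
  wanmebit → wanmepit   [unconditioned shift]
  wanmepit → wammepit   [nasal place assimilation]
  wammepit (rule 4 does not apply)
  giving Kadili wammepit.
Taranen: start from *wanmebit.
  rule 1 (vowel merger): wanmebit → wonmebit
  rule 2: no change — wonmebit
  rule 3 (intervocalic lenition): wonmebit → wonmevit
  ⇒ Taranen wonmevit
Only *wanmebit yields all of Kadili wammepit, Taranen wonmevit.

*wanmebit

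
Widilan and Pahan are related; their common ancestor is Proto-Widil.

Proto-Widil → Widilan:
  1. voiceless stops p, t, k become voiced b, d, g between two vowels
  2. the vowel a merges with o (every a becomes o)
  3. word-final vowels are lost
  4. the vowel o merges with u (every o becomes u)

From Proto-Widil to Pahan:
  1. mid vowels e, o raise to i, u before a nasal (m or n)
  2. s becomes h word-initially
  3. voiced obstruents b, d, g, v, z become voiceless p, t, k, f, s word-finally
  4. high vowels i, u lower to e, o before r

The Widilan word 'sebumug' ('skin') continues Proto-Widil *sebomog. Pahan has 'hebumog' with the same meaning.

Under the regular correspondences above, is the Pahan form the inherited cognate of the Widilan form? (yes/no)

Derive the expected Pahan reflex of *sebomog:
Pahan: start from *sebomog.
  rule 1 (pre-nasal raising): sebomog → sebumog
  rule 2 (debuccalisation): sebumog → hebumog
  rule 3 (final devoicing): hebumog → hebumok
  rule 4: no change — hebumok
  ⇒ Pahan hebumok
The regular Pahan reflex would be 'hebumok', but the attested form is 'hebumog'. The correspondence is irregular, so they are not cognates (the Pahan form has a different source).

no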